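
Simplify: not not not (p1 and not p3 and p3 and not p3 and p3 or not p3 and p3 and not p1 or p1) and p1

not not not (p1 and not p3 and p3 and not p3 and p3 or not p3 and p3 and not p1 or p1) and p1
= not not not (p1 and not p3 and p3 or not p3 and p3 and not p1 or p1) and p1
= not not not (not p3 and p3 or p1) and p1
= not not not p1 and p1
= not p1 and p1
= False

False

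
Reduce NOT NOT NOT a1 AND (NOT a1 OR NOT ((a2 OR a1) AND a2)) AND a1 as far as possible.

NOT NOT NOT a1 AND (NOT a1 OR NOT ((a2 OR a1) AND a2)) AND a1
= NOT NOT NOT a1 AND (NOT a1 OR NOT a2) AND a1
= NOT a1 AND (NOT a1 OR NOT a2) AND a1
= NOT a1 AND a1
= FALSE

FALSE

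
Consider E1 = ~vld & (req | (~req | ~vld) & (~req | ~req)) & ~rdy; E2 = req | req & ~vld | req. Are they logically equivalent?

No

E1: ~vld & (req | (~req | ~vld) & (~req | ~req)) & ~rdy
    = ~vld & (req | (~req | ~vld) & ~req) & ~rdy   [idempotence]
    = ~vld & (req | ~req) & ~rdy   [absorption]
    = ~vld & ~rdy   [complement / identity]
E2: req | req & ~vld | req
    = req | req   [absorption]
    = req   [idempotence]
These differ: at rdy=1, req=1, vld=0, E1 = 0 but E2 = 1.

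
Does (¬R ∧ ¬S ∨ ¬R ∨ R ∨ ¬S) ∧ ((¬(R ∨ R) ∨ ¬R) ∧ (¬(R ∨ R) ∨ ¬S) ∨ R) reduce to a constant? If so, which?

(¬R ∧ ¬S ∨ ¬R ∨ R ∨ ¬S) ∧ ((¬(R ∨ R) ∨ ¬R) ∧ (¬(R ∨ R) ∨ ¬S) ∨ R)
= (¬R ∧ ¬S ∨ ¬R ∨ R ∨ ¬S) ∧ (¬R ∧ ¬S ∨ ¬(R ∨ R) ∨ R)   (distribution)
= (¬R ∧ ¬S ∨ ¬R ∨ R ∨ ¬S) ∧ (¬R ∧ ¬S ∨ ¬R ∨ R)   (idempotence)
= ¬R ∧ ¬S ∨ ¬R ∨ R   (absorption)
= ¬R ∨ R   (absorption)
= True   (complement)

yes, True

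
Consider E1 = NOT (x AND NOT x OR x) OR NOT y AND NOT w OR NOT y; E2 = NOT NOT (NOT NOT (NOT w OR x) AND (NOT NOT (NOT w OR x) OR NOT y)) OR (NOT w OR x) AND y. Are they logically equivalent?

No

E1: NOT (x AND NOT x OR x) OR NOT y AND NOT w OR NOT y
    = NOT (x AND NOT x OR x) OR NOT y   (absorption)
    = NOT x OR NOT y   (complement / identity)
E2: NOT NOT (NOT NOT (NOT w OR x) AND (NOT NOT (NOT w OR x) OR NOT y)) OR (NOT w OR x) AND y
    = NOT NOT NOT NOT (NOT w OR x) OR (NOT w OR x) AND y   (absorption)
    = NOT NOT (NOT w OR x) OR (NOT w OR x) AND y   (double negation)
    = NOT w OR x OR (NOT w OR x) AND y   (double negation)
    = NOT w OR x   (absorption)
These differ: at w=1, x=0, y=1, E1 = 1 but E2 = 0.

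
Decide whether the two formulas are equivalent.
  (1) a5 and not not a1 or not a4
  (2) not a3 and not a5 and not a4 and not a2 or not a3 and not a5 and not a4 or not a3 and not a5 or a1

No

E1: a5 and not not a1 or not a4
    = a5 and a1 or not a4   (double negation)
E2: not a3 and not a5 and not a4 and not a2 or not a3 and not a5 and not a4 or not a3 and not a5 or a1
    = not a3 and not a5 and not a4 or not a3 and not a5 or a1   (absorption)
    = not a3 and not a5 or a1   (absorption)
These differ: at a1=0, a2=0, a3=1, a4=0, a5=0, E1 = 1 but E2 = 0.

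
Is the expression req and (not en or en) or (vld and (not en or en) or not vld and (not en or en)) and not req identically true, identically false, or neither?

req and (not en or en) or (vld and (not en or en) or not vld and (not en or en)) and not req
= req and (not en or en) or (not en or en) and not req   (distribution)
= not en or en   (distribution)
= True   (complement)

identically true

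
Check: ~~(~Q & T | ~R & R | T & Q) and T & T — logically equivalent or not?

Yes

E1: ~~(~Q & T | ~R & R | T & Q)
    = ~~(~Q & T | T & Q)   (complement / identity)
    = ~Q & T | T & Q   (double negation)
    = T   (distribution)
E2: T & T
    = T   (idempotence)
Both reduce to T, so they are equivalent.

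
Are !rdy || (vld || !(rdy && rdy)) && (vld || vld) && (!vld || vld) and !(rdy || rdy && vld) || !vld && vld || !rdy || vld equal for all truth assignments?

Yes

E1: !rdy || (vld || !(rdy && rdy)) && (vld || vld) && (!vld || vld)
    = !rdy || (vld || !(rdy && rdy)) && (vld && !vld || vld)   (distribution)
    = !rdy || (vld || !(rdy && rdy)) && vld   (complement / identity)
    = !rdy || (vld || !rdy) && vld   (idempotence)
    = !rdy || vld   (absorption)
E2: !(rdy || rdy && vld) || !vld && vld || !rdy || vld
    = !rdy || !vld && vld || !rdy || vld   (absorption)
    = !rdy || !rdy || vld   (complement / identity)
    = !rdy || vld   (idempotence)
Both reduce to !rdy || vld, so they are equivalent.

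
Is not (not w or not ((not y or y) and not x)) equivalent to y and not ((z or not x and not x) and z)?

No

E1: not (not w or not ((not y or y) and not x))
    = w and (not y or y) and not x
    = w and not x
E2: y and not ((z or not x and not x) and z)
    = y and not ((z or not x) and z)
    = y and not z
These differ: at w=1, x=0, y=0, z=0, E1 = 1 but E2 = 0.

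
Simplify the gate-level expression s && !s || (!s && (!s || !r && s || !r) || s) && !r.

s && !s || (!s && (!s || !r && s || !r) || s) && !r
= s && !s || (!s && (!s || !r) || s) && !r   (absorption)
= s && !s || (!s || s) && !r   (absorption)
= s && !s || !r   (complement / identity)
= !r   (complement / identity)

!r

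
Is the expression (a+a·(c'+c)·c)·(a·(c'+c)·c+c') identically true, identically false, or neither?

neither

(a+a·(c'+c)·c)·(a·(c'+c)·c+c')
= a·c'+a·(c'+c)·c   [distribution]
= a·c'+a·c   [complement / identity]
= a   [distribution]
This depends on a, so it is not a constant.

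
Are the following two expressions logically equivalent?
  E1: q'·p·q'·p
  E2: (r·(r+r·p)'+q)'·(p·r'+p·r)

E1: q'·p·q'·p
    = q'·p   [idempotence]
E2: (r·(r+r·p)'+q)'·(p·r'+p·r)
    = (r·(r+r·p)'+q)'·p   [distribution]
    = (r·r'+q)'·p   [absorption]
    = q'·p   [complement / identity]
Both reduce to q'·p, so they are equivalent.

Yes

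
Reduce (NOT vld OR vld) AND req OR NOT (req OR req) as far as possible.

TRUE

(NOT vld OR vld) AND req OR NOT (req OR req)
= req OR NOT (req OR req)
= req OR NOT req
= TRUE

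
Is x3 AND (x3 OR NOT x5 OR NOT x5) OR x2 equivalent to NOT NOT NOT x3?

E1: x3 AND (x3 OR NOT x5 OR NOT x5) OR x2
    = x3 AND (x3 OR NOT x5) OR x2   (idempotence)
    = x3 OR x2   (absorption)
E2: NOT NOT NOT x3
    = NOT x3   (double negation)
These differ: at x2=1, x3=1, x5=0, E1 = 1 but E2 = 0.

No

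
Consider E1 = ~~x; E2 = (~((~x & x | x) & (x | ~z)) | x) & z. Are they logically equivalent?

E1: ~~x
    = x   — double negation
E2: (~((~x & x | x) & (x | ~z)) | x) & z
    = (~(x & (x | ~z)) | x) & z   — complement / identity
    = (~x | x) & z   — absorption
    = z   — complement / identity
These differ: at x=0, z=1, E1 = 0 but E2 = 1.

No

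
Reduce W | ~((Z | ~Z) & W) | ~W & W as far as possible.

1

W | ~((Z | ~Z) & W) | ~W & W
= W | ~((Z | ~Z) & W)   — complement / identity
= W | ~W   — complement / identity
= 1   — complement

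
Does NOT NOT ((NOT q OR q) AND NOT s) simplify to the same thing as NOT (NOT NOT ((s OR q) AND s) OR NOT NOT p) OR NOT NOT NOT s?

E1: NOT NOT ((NOT q OR q) AND NOT s)
    = (NOT q OR q) AND NOT s
    = NOT s
E2: NOT (NOT NOT ((s OR q) AND s) OR NOT NOT p) OR NOT NOT NOT s
    = NOT (NOT NOT ((s OR q) AND s) OR NOT NOT p) OR NOT s
    = NOT ((s OR q) AND s) AND NOT p OR NOT s
    = NOT s AND NOT p OR NOT s
    = NOT s
Both reduce to NOT s, so they are equivalent.

Yes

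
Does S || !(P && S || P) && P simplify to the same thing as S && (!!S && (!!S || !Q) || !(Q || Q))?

Yes

E1: S || !(P && S || P) && P
    = S || !P && P
    = S
E2: S && (!!S && (!!S || !Q) || !(Q || Q))
    = S && (!!S || !(Q || Q))
    = S && (!!S || !Q)
    = S && (S || !Q)
    = S
Both reduce to S, so they are equivalent.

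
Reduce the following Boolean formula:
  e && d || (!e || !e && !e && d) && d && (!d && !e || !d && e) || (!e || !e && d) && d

d

e && d || (!e || !e && !e && d) && d && (!d && !e || !d && e) || (!e || !e && d) && d
= e && d || (!e || !e && !e && d) && d && !d || (!e || !e && d) && d   — distribution
= e && d || (!e || !e && d) && d && !d || (!e || !e && d) && d   — idempotence
= e && d || (!e || !e && d) && d   — absorption
= e && d || !e && d   — absorption
= d   — distribution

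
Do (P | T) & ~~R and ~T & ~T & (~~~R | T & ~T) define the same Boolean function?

No

E1: (P | T) & ~~R
    = (P | T) & R
E2: ~T & ~T & (~~~R | T & ~T)
    = ~T & ~T & ~~~R
    = ~T & ~T & ~R
    = ~T & ~R
These differ: at P=1, R=0, T=0, E1 = 0 but E2 = 1.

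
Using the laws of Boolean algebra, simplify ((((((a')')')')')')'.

((((((a')')')')')')'
= ((((a')')')')'   [double negation]
= ((a')')'   [double negation]
= a'   [double negation]

a'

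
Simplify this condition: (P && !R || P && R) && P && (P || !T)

P

(P && !R || P && R) && P && (P || !T)
= P && P && (P || !T)   — distribution
= P && (P || !T)   — idempotence
= P   — absorption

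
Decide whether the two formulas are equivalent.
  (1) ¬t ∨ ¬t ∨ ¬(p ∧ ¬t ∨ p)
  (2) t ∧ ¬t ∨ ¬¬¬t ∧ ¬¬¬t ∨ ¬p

Yes

E1: ¬t ∨ ¬t ∨ ¬(p ∧ ¬t ∨ p)
    = ¬t ∨ ¬(p ∧ ¬t ∨ p)
    = ¬t ∨ ¬p
E2: t ∧ ¬t ∨ ¬¬¬t ∧ ¬¬¬t ∨ ¬p
    = ¬¬¬t ∧ ¬¬¬t ∨ ¬p
    = ¬¬¬t ∨ ¬p
    = ¬t ∨ ¬p
Both reduce to ¬t ∨ ¬p, so they are equivalent.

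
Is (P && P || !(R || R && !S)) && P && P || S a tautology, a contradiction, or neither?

neither

(P && P || !(R || R && !S)) && P && P || S
= (P && P || !R) && P && P || S   — absorption
= P && P || S   — absorption
= P || S   — idempotence
This depends on P, S, so it is not a constant.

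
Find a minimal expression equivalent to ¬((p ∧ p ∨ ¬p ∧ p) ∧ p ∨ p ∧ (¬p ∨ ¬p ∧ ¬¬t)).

¬((p ∧ p ∨ ¬p ∧ p) ∧ p ∨ p ∧ (¬p ∨ ¬p ∧ ¬¬t))
= ¬((p ∧ p ∨ ¬p ∧ p) ∧ p ∨ p ∧ (¬p ∨ ¬p ∧ t))   (double negation)
= ¬((p ∧ p ∨ ¬p ∧ p) ∧ p ∨ p ∧ ¬p)   (absorption)
= ¬(p ∧ p ∨ p ∧ ¬p)   (distribution)
= ¬p   (distribution)

¬p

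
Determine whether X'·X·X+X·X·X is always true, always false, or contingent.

X'·X·X+X·X·X
= (X'·X+X·X)·X   (distribution)
= X·X   (distribution)
= X   (idempotence)
This depends on X, so it is not a constant.

contingent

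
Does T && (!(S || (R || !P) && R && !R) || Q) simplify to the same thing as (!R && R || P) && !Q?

No

E1: T && (!(S || (R || !P) && R && !R) || Q)
    = T && (!(S || R && !R) || Q)   (absorption)
    = T && (!S || Q)   (complement / identity)
E2: (!R && R || P) && !Q
    = P && !Q   (complement / identity)
These differ: at P=1, Q=1, R=0, S=1, T=1, E1 = 1 but E2 = 0.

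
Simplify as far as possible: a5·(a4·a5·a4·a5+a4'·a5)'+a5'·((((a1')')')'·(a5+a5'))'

a5·(a4·a5·a4·a5+a4'·a5)'+a5'·((((a1')')')'·(a5+a5'))'
= a5·(a4·a5·a4·a5+a4'·a5)'+a5'·((((a1')')')')'   [complement / identity]
= a5·(a4·a5·a4·a5+a4'·a5)'+a5'·((a1')')'   [double negation]
= a5·(a4·a5+a4'·a5)'+a5'·((a1')')'   [idempotence]
= a5·a5'+a5'·((a1')')'   [distribution]
= a5'·((a1')')'   [complement / identity]
= a5'·a1'   [double negation]

a5'·a1'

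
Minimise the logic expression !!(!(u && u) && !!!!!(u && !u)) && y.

!!(!(u && u) && !!!!!(u && !u)) && y
= !!(!(u && u) && !!!(u && !u)) && y   — double negation
= !!(!(u && u) && !(u && !u)) && y   — double negation
= !(u && u || u && !u) && y   — De Morgan
= !u && y   — distribution

!u && y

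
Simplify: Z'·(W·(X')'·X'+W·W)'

Z'·(W·(X')'·X'+W·W)'
= Z'·(W·X·X'+W·W)'   [double negation]
= Z'·((X·X'+W)·W)'   [distribution]
= Z'·(W·W)'   [complement / identity]
= Z'·W'   [idempotence]

Z'·W'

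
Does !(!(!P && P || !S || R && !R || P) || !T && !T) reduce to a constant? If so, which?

no

!(!(!P && P || !S || R && !R || P) || !T && !T)
= !(!(!S || R && !R || P) || !T && !T)
= !(!(!S || R && !R || P) || !T)
= !(!(!S || P) || !T)
= (!S || P) && T
This depends on P, S, T, so it is not a constant.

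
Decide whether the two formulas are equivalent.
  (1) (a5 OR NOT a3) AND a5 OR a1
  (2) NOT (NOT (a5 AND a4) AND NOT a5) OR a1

Yes

E1: (a5 OR NOT a3) AND a5 OR a1
    = a5 OR a1   (absorption)
E2: NOT (NOT (a5 AND a4) AND NOT a5) OR a1
    = a5 AND a4 OR a5 OR a1   (De Morgan)
    = a5 OR a1   (absorption)
Both reduce to a5 OR a1, so they are equivalent.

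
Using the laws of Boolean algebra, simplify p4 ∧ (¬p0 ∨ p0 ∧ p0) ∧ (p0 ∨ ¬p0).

p4 ∧ (¬p0 ∨ p0 ∧ p0) ∧ (p0 ∨ ¬p0)
= p4 ∧ (¬p0 ∨ p0 ∧ p0)   [complement / identity]
= p4 ∧ (¬p0 ∨ p0)   [idempotence]
= p4   [complement / identity]

p4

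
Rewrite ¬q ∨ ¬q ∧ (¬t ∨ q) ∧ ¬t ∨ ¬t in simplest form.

¬q ∨ ¬t

¬q ∨ ¬q ∧ (¬t ∨ q) ∧ ¬t ∨ ¬t
= ¬q ∨ ¬q ∧ ¬t ∨ ¬t   — absorption
= ¬q ∨ ¬t   — absorption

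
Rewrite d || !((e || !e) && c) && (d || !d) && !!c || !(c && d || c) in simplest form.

d || !((e || !e) && c) && (d || !d) && !!c || !(c && d || c)
= d || !((e || !e) && c) && (d || !d) && c || !(c && d || c)   (double negation)
= d || !((e || !e) && c) && c || !(c && d || c)   (complement / identity)
= d || !c && c || !(c && d || c)   (complement / identity)
= d || !(c && d || c)   (complement / identity)
= d || !c   (absorption)

d || !c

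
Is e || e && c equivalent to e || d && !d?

E1: e || e && c
    = e   [absorption]
E2: e || d && !d
    = e   [complement / identity]
Both reduce to e, so they are equivalent.

Yes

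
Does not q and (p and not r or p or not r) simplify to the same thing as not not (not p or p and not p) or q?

No

E1: not q and (p and not r or p or not r)
    = not q and (p or not r)
E2: not not (not p or p and not p) or q
    = not p or p and not p or q
    = not p or q
These differ: at p=0, q=1, r=1, E1 = 0 but E2 = 1.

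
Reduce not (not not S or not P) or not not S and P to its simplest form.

not (not not S or not P) or not not S and P
= not (not not S or not P) or S and P   — double negation
= not S and P or S and P   — De Morgan
= P and (not S or S)   — distribution
= P   — complement / identity

P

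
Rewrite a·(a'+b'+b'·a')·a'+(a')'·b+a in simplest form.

a

a·(a'+b'+b'·a')·a'+(a')'·b+a
= a·(a'+b')·a'+(a')'·b+a   — absorption
= a·a'+(a')'·b+a   — absorption
= (a')'·b+a   — complement / identity
= a·b+a   — double negation
= a   — absorption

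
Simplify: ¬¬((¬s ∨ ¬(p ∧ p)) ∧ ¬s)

¬s

¬¬((¬s ∨ ¬(p ∧ p)) ∧ ¬s)
= ¬¬((¬s ∨ ¬p) ∧ ¬s)   — idempotence
= (¬s ∨ ¬p) ∧ ¬s   — double negation
= ¬s   — absorption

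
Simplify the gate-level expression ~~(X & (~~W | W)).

~~(X & (~~W | W))
= ~~(X & (W | W))   — double negation
= ~~(X & W)   — idempotence
= X & W   — double negation

X & W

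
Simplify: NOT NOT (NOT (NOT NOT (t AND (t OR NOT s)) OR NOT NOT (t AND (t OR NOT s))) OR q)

NOT t OR q

NOT NOT (NOT (NOT NOT (t AND (t OR NOT s)) OR NOT NOT (t AND (t OR NOT s))) OR q)
= NOT NOT (NOT NOT NOT (t AND (t OR NOT s)) OR q)   [idempotence]
= NOT NOT (NOT NOT NOT t OR q)   [absorption]
= NOT NOT (NOT t OR q)   [double negation]
= NOT t OR q   [double negation]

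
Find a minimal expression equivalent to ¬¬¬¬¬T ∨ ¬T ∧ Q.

¬T

¬¬¬¬¬T ∨ ¬T ∧ Q
= ¬¬¬T ∨ ¬T ∧ Q   (double negation)
= ¬T ∨ ¬T ∧ Q   (double negation)
= ¬T   (absorption)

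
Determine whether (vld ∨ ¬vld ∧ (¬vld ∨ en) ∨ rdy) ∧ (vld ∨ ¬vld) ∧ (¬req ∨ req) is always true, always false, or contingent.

always true

(vld ∨ ¬vld ∧ (¬vld ∨ en) ∨ rdy) ∧ (vld ∨ ¬vld) ∧ (¬req ∨ req)
= (vld ∨ ¬vld ∨ rdy) ∧ (vld ∨ ¬vld) ∧ (¬req ∨ req)   (absorption)
= (vld ∨ ¬vld) ∧ (¬req ∨ req)   (absorption)
= ¬req ∨ req   (complement / identity)
= True   (complement)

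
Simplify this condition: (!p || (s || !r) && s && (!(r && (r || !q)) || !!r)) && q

(!p || s) && q

(!p || (s || !r) && s && (!(r && (r || !q)) || !!r)) && q
= (!p || (s || !r) && s && (!(r && (r || !q)) || r)) && q
= (!p || s && (!(r && (r || !q)) || r)) && q
= (!p || s && (!r || r)) && q
= (!p || s) && q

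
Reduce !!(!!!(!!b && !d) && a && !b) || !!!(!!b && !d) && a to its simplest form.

!!(!!!(!!b && !d) && a && !b) || !!!(!!b && !d) && a
= !!!(!!b && !d) && a && !b || !!!(!!b && !d) && a   [double negation]
= !!!(!!b && !d) && a   [absorption]
= !(!!b && !d) && a   [double negation]
= (!b || d) && a   [De Morgan]

(!b || d) && a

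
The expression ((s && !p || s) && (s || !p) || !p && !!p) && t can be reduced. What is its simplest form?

s && t

((s && !p || s) && (s || !p) || !p && !!p) && t
= (s && (s || !p) || !p && !!p) && t   [absorption]
= (s || !p && !!p) && t   [absorption]
= (s || !p && p) && t   [double negation]
= s && t   [complement / identity]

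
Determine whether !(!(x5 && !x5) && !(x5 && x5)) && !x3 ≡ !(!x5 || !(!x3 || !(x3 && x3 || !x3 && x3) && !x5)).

Yes

E1: !(!(x5 && !x5) && !(x5 && x5)) && !x3
    = (x5 && !x5 || x5 && x5) && !x3   [De Morgan]
    = x5 && !x3   [distribution]
E2: !(!x5 || !(!x3 || !(x3 && x3 || !x3 && x3) && !x5))
    = !(!x5 || !(!x3 || !x3 && !x5))   [distribution]
    = !(!x5 || !!x3)   [absorption]
    = x5 && !x3   [De Morgan]
Both reduce to x5 && !x3, so they are equivalent.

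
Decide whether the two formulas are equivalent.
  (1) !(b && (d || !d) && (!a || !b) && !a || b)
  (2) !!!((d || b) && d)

E1: !(b && (d || !d) && (!a || !b) && !a || b)
    = !(b && (!a || !b) && !a || b)   — complement / identity
    = !(b && !a || b)   — absorption
    = !b   — absorption
E2: !!!((d || b) && d)
    = !!!d   — absorption
    = !d   — double negation
These differ: at a=1, b=1, d=0, E1 = 0 but E2 = 1.

No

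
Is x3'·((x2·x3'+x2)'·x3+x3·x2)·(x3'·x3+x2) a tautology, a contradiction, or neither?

x3'·((x2·x3'+x2)'·x3+x3·x2)·(x3'·x3+x2)
= x3'·(x2'·x3+x3·x2)·(x3'·x3+x2)   [absorption]
= x3'·x3·(x3'·x3+x2)   [distribution]
= x3'·x3   [absorption]
= 0   [complement]

contradiction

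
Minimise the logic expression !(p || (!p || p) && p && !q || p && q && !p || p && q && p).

!(p || (!p || p) && p && !q || p && q && !p || p && q && p)
= !(p || p && !q || p && q && !p || p && q && p)   (complement / identity)
= !(p || p && q && !p || p && q && p)   (absorption)
= !(p || p && q)   (distribution)
= !p   (absorption)

!p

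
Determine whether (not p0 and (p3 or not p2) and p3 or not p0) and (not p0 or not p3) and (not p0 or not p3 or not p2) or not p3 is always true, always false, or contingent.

(not p0 and (p3 or not p2) and p3 or not p0) and (not p0 or not p3) and (not p0 or not p3 or not p2) or not p3
= (not p0 and p3 or not p0) and (not p0 or not p3) and (not p0 or not p3 or not p2) or not p3   — absorption
= (not p0 and p3 or not p0) and (not p0 or not p3) or not p3   — absorption
= not p0 and (not p0 or not p3) or not p3   — absorption
= not p0 or not p3   — absorption
This depends on p0, p3, so it is not a constant.

contingent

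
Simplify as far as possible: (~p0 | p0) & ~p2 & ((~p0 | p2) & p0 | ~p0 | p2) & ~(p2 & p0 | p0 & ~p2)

(~p0 | p0) & ~p2 & ((~p0 | p2) & p0 | ~p0 | p2) & ~(p2 & p0 | p0 & ~p2)
= (~p0 | p0) & ~p2 & (~p0 | p2) & ~(p2 & p0 | p0 & ~p2)   (absorption)
= (~p0 | p0) & ~p2 & (~p0 | p2) & ~p0   (distribution)
= (~p0 | p0) & ~p2 & ~p0   (absorption)
= ~p2 & ~p0   (complement / identity)

~p2 & ~p0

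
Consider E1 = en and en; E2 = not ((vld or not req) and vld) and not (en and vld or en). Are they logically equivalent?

E1: en and en
    = en   (idempotence)
E2: not ((vld or not req) and vld) and not (en and vld or en)
    = not ((vld or not req) and vld) and not en   (absorption)
    = not vld and not en   (absorption)
These differ: at en=1, req=0, vld=0, E1 = 1 but E2 = 0.

No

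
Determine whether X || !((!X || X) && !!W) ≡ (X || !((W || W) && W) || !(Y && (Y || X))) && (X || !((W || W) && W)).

E1: X || !((!X || X) && !!W)
    = X || !!!W   [complement / identity]
    = X || !W   [double negation]
E2: (X || !((W || W) && W) || !(Y && (Y || X))) && (X || !((W || W) && W))
    = (X || !((W || W) && W) || !Y) && (X || !((W || W) && W))   [absorption]
    = X || !((W || W) && W)   [absorption]
    = X || !(W && W)   [idempotence]
    = X || !W   [idempotence]
Both reduce to X || !W, so they are equivalent.

Yes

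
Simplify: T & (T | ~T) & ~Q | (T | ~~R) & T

T

T & (T | ~T) & ~Q | (T | ~~R) & T
= T & (T | ~T) & ~Q | (T | R) & T
= T & (T | ~T) & ~Q | T
= T & ~Q | T
= T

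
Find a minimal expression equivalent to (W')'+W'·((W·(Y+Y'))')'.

W

(W')'+W'·((W·(Y+Y'))')'
= (W')'+W'·W·(Y+Y')   [double negation]
= (W')'+W'·W   [complement / identity]
= W+W'·W   [double negation]
= W   [complement / identity]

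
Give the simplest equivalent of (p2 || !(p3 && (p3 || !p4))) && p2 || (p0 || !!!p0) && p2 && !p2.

p2

(p2 || !(p3 && (p3 || !p4))) && p2 || (p0 || !!!p0) && p2 && !p2
= (p2 || !(p3 && (p3 || !p4))) && p2 || (p0 || !p0) && p2 && !p2   [double negation]
= (p2 || !(p3 && (p3 || !p4))) && p2 || p2 && !p2   [complement / identity]
= (p2 || !(p3 && (p3 || !p4))) && p2   [complement / identity]
= (p2 || !p3) && p2   [absorption]
= p2   [absorption]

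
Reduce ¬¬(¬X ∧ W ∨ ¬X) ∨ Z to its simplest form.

¬¬(¬X ∧ W ∨ ¬X) ∨ Z
= ¬X ∧ W ∨ ¬X ∨ Z   [double negation]
= ¬X ∨ Z   [absorption]

¬X ∨ Z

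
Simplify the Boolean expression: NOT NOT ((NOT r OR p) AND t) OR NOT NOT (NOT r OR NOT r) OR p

NOT r OR p

NOT NOT ((NOT r OR p) AND t) OR NOT NOT (NOT r OR NOT r) OR p
= NOT NOT ((NOT r OR p) AND t) OR NOT (r AND r) OR p   [De Morgan]
= (NOT r OR p) AND t OR NOT (r AND r) OR p   [double negation]
= (NOT r OR p) AND t OR NOT r OR p   [idempotence]
= NOT r OR p   [absorption]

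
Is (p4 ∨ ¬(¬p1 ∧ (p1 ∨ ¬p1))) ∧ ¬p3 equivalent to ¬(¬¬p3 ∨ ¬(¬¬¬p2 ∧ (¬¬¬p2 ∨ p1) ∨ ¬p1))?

E1: (p4 ∨ ¬(¬p1 ∧ (p1 ∨ ¬p1))) ∧ ¬p3
    = (p4 ∨ ¬¬p1) ∧ ¬p3
    = (p4 ∨ p1) ∧ ¬p3
E2: ¬(¬¬p3 ∨ ¬(¬¬¬p2 ∧ (¬¬¬p2 ∨ p1) ∨ ¬p1))
    = ¬(¬¬p3 ∨ ¬(¬¬¬p2 ∨ ¬p1))
    = ¬p3 ∧ (¬¬¬p2 ∨ ¬p1)
    = ¬p3 ∧ (¬p2 ∨ ¬p1)
These differ: at p1=0, p2=1, p3=0, p4=0, E1 = 0 but E2 = 1.

No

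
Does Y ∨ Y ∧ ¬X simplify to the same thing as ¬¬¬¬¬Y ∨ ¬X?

E1: Y ∨ Y ∧ ¬X
    = Y
E2: ¬¬¬¬¬Y ∨ ¬X
    = ¬¬¬Y ∨ ¬X
    = ¬Y ∨ ¬X
These differ: at X=1, Y=0, E1 = 0 but E2 = 1.

No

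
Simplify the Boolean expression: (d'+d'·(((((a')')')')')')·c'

d'·c'

(d'+d'·(((((a')')')')')')·c'
= (d'+d'·(((a')')')')·c'
= (d'+d'·(a')')·c'
= (d'+d'·a)·c'
= d'·c'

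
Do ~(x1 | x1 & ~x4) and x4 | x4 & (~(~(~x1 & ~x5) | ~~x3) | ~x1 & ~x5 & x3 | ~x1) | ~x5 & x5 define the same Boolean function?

E1: ~(x1 | x1 & ~x4)
    = ~x1   [absorption]
E2: x4 | x4 & (~(~(~x1 & ~x5) | ~~x3) | ~x1 & ~x5 & x3 | ~x1) | ~x5 & x5
    = x4 | x4 & (~(~(~x1 & ~x5) | ~~x3) | ~x1 & ~x5 & x3 | ~x1)   [complement / identity]
    = x4 | x4 & (~x1 & ~x5 & ~x3 | ~x1 & ~x5 & x3 | ~x1)   [De Morgan]
    = x4 | x4 & (~x1 & ~x5 | ~x1)   [distribution]
    = x4 | x4 & ~x1   [absorption]
    = x4   [absorption]
These differ: at x1=0, x3=0, x4=0, x5=1, E1 = 1 but E2 = 0.

No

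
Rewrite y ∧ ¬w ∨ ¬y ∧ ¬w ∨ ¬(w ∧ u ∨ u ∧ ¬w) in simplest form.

y ∧ ¬w ∨ ¬y ∧ ¬w ∨ ¬(w ∧ u ∨ u ∧ ¬w)
= ¬w ∨ ¬(w ∧ u ∨ u ∧ ¬w)   [distribution]
= ¬w ∨ ¬u   [distribution]

¬w ∨ ¬u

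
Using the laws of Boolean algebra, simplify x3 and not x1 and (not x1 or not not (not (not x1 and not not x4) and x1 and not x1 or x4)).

x3 and not x1

x3 and not x1 and (not x1 or not not (not (not x1 and not not x4) and x1 and not x1 or x4))
= x3 and not x1 and (not x1 or not not ((x1 or not x4) and x1 and not x1 or x4))   (De Morgan)
= x3 and not x1 and (not x1 or not not (x1 and not x1 or x4))   (absorption)
= x3 and not x1 and (not x1 or x1 and not x1 or x4)   (double negation)
= x3 and not x1 and (not x1 or x4)   (complement / identity)
= x3 and not x1   (absorption)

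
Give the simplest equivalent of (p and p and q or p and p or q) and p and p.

(p and p and q or p and p or q) and p and p
= (p and p or q) and p and p   — absorption
= p and p   — absorption
= p   — idempotence

p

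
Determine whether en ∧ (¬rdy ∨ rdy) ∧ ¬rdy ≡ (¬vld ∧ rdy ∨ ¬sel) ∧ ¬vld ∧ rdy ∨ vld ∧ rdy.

No

E1: en ∧ (¬rdy ∨ rdy) ∧ ¬rdy
    = en ∧ ¬rdy   [complement / identity]
E2: (¬vld ∧ rdy ∨ ¬sel) ∧ ¬vld ∧ rdy ∨ vld ∧ rdy
    = ¬vld ∧ rdy ∨ vld ∧ rdy   [absorption]
    = rdy   [distribution]
These differ: at en=1, rdy=1, sel=0, vld=1, E1 = 0 but E2 = 1.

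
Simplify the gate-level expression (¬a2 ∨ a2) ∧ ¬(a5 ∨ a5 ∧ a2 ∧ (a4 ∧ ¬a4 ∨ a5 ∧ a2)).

(¬a2 ∨ a2) ∧ ¬(a5 ∨ a5 ∧ a2 ∧ (a4 ∧ ¬a4 ∨ a5 ∧ a2))
= (¬a2 ∨ a2) ∧ ¬(a5 ∨ a5 ∧ a2 ∧ a5 ∧ a2)   [complement / identity]
= ¬(a5 ∨ a5 ∧ a2 ∧ a5 ∧ a2)   [complement / identity]
= ¬(a5 ∨ a5 ∧ a2)   [idempotence]
= ¬a5   [absorption]

¬a5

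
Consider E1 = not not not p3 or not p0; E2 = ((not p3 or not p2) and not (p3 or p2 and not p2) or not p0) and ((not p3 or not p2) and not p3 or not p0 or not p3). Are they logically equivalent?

E1: not not not p3 or not p0
    = not p3 or not p0   (double negation)
E2: ((not p3 or not p2) and not (p3 or p2 and not p2) or not p0) and ((not p3 or not p2) and not p3 or not p0 or not p3)
    = ((not p3 or not p2) and not p3 or not p0) and ((not p3 or not p2) and not p3 or not p0 or not p3)   (complement / identity)
    = (not p3 or not p2) and not p3 or not p0   (absorption)
    = not p3 or not p0   (absorption)
Both reduce to not p3 or not p0, so they are equivalent.

Yes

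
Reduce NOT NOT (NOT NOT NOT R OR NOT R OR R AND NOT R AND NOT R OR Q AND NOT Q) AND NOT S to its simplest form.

NOT R AND NOT S

NOT NOT (NOT NOT NOT R OR NOT R OR R AND NOT R AND NOT R OR Q AND NOT Q) AND NOT S
= NOT NOT (NOT NOT NOT R OR NOT R OR R AND NOT R OR Q AND NOT Q) AND NOT S   (idempotence)
= NOT NOT (NOT NOT NOT R OR NOT R OR Q AND NOT Q) AND NOT S   (complement / identity)
= NOT NOT (NOT NOT NOT R OR NOT R) AND NOT S   (complement / identity)
= NOT NOT (NOT R OR NOT R) AND NOT S   (double negation)
= NOT (R AND R) AND NOT S   (De Morgan)
= NOT R AND NOT S   (idempotence)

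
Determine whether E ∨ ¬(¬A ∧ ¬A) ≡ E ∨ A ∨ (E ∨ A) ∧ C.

Yes

E1: E ∨ ¬(¬A ∧ ¬A)
    = E ∨ A ∨ A   [De Morgan]
    = E ∨ A   [idempotence]
E2: E ∨ A ∨ (E ∨ A) ∧ C
    = E ∨ A   [absorption]
Both reduce to E ∨ A, so they are equivalent.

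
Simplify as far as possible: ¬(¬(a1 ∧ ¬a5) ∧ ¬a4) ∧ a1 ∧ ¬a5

¬(¬(a1 ∧ ¬a5) ∧ ¬a4) ∧ a1 ∧ ¬a5
= (a1 ∧ ¬a5 ∨ a4) ∧ a1 ∧ ¬a5   (De Morgan)
= a1 ∧ ¬a5   (absorption)

a1 ∧ ¬a5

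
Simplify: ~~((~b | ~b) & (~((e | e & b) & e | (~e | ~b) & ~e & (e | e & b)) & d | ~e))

~~((~b | ~b) & (~((e | e & b) & e | (~e | ~b) & ~e & (e | e & b)) & d | ~e))
= ~~(~b & (~((e | e & b) & e | (~e | ~b) & ~e & (e | e & b)) & d | ~e))
= ~b & (~((e | e & b) & e | (~e | ~b) & ~e & (e | e & b)) & d | ~e)
= ~b & (~((e | e & b) & e | ~e & (e | e & b)) & d | ~e)
= ~b & (~(e | e & b) & d | ~e)
= ~b & (~e & d | ~e)
= ~b & ~e

~b & ~e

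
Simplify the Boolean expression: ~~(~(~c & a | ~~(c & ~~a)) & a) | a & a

~~(~(~c & a | ~~(c & ~~a)) & a) | a & a
= ~~(~(~c & a | ~~(c & a)) & a) | a & a   — double negation
= ~~(~(~c & a | c & a) & a) | a & a   — double negation
= ~~(~a & a) | a & a   — distribution
= ~a & a | a & a   — double negation
= a   — distribution

a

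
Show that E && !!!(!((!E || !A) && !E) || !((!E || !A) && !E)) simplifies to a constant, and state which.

false

E && !!!(!((!E || !A) && !E) || !((!E || !A) && !E))
= E && !!!!((!E || !A) && !E)   (idempotence)
= E && !!((!E || !A) && !E)   (double negation)
= E && !!!E   (absorption)
= E && !E   (double negation)
= false   (complement)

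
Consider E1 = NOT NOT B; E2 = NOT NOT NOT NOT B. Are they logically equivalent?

E1: NOT NOT B
    = B   — double negation
E2: NOT NOT NOT NOT B
    = NOT NOT B   — double negation
    = B   — double negation
Both reduce to B, so they are equivalent.

Yes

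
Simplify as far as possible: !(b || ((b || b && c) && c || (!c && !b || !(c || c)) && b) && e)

!(b || ((b || b && c) && c || (!c && !b || !(c || c)) && b) && e)
= !(b || ((b || b && c) && c || (!c && !b || !c) && b) && e)   (idempotence)
= !(b || (b && c || (!c && !b || !c) && b) && e)   (absorption)
= !(b || (b && c || !c && b) && e)   (absorption)
= !(b || b && e)   (distribution)
= !b   (absorption)

!b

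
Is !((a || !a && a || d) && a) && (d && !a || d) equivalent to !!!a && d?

Yes

E1: !((a || !a && a || d) && a) && (d && !a || d)
    = !((a || d) && a) && (d && !a || d)
    = !a && (d && !a || d)
    = !a && d
E2: !!!a && d
    = !a && d
Both reduce to !a && d, so they are equivalent.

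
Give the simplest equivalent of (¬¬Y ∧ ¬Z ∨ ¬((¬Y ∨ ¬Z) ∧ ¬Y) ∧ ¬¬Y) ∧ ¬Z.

Y ∧ ¬Z

(¬¬Y ∧ ¬Z ∨ ¬((¬Y ∨ ¬Z) ∧ ¬Y) ∧ ¬¬Y) ∧ ¬Z
= (¬¬Y ∧ ¬Z ∨ ¬¬Y ∧ ¬¬Y) ∧ ¬Z   — absorption
= (¬¬Y ∧ ¬Z ∨ ¬¬Y) ∧ ¬Z   — idempotence
= ¬¬Y ∧ ¬Z   — absorption
= Y ∧ ¬Z   — double negation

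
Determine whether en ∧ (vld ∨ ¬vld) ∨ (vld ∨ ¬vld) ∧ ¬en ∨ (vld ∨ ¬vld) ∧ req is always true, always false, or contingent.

always true

en ∧ (vld ∨ ¬vld) ∨ (vld ∨ ¬vld) ∧ ¬en ∨ (vld ∨ ¬vld) ∧ req
= vld ∨ ¬vld ∨ (vld ∨ ¬vld) ∧ req   (distribution)
= vld ∨ ¬vld   (absorption)
= True   (complement)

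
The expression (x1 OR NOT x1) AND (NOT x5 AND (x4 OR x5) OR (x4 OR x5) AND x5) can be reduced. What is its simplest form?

(x1 OR NOT x1) AND (NOT x5 AND (x4 OR x5) OR (x4 OR x5) AND x5)
= (x1 OR NOT x1) AND (x4 OR x5)   — distribution
= x4 OR x5   — complement / identity

x4 OR x5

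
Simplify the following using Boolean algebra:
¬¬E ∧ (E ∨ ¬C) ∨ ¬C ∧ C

E

¬¬E ∧ (E ∨ ¬C) ∨ ¬C ∧ C
= E ∧ (E ∨ ¬C) ∨ ¬C ∧ C   — double negation
= E ∨ ¬C ∧ C   — absorption
= E   — complement / identity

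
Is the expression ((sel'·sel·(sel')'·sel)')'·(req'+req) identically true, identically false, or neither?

identically false

((sel'·sel·(sel')'·sel)')'·(req'+req)
= ((sel'·sel·(sel')'·sel)')'   — complement / identity
= ((sel'·sel·sel·sel)')'   — double negation
= ((sel'·sel·sel)')'   — idempotence
= ((sel'·sel)')'   — idempotence
= sel'·sel   — double negation
= 0   — complement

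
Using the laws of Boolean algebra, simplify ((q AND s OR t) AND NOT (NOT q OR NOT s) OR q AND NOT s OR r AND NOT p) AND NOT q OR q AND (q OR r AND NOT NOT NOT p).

((q AND s OR t) AND NOT (NOT q OR NOT s) OR q AND NOT s OR r AND NOT p) AND NOT q OR q AND (q OR r AND NOT NOT NOT p)
= ((q AND s OR t) AND NOT (NOT q OR NOT s) OR q AND NOT s OR r AND NOT p) AND NOT q OR q AND (q OR r AND NOT p)   [double negation]
= ((q AND s OR t) AND q AND s OR q AND NOT s OR r AND NOT p) AND NOT q OR q AND (q OR r AND NOT p)   [De Morgan]
= (q AND s OR q AND NOT s OR r AND NOT p) AND NOT q OR q AND (q OR r AND NOT p)   [absorption]
= (q OR r AND NOT p) AND NOT q OR q AND (q OR r AND NOT p)   [distribution]
= q OR r AND NOT p   [distribution]

q OR r AND NOT p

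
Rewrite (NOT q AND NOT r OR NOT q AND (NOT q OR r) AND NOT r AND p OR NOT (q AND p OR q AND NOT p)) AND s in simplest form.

(NOT q AND NOT r OR NOT q AND (NOT q OR r) AND NOT r AND p OR NOT (q AND p OR q AND NOT p)) AND s
= (NOT q AND NOT r OR NOT q AND (NOT q OR r) AND NOT r AND p OR NOT q) AND s   [distribution]
= (NOT q AND NOT r OR NOT q AND NOT r AND p OR NOT q) AND s   [absorption]
= (NOT q AND NOT r OR NOT q) AND s   [absorption]
= NOT q AND s   [absorption]

NOT q AND s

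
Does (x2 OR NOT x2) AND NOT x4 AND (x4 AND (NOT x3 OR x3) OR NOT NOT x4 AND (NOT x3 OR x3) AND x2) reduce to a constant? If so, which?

(x2 OR NOT x2) AND NOT x4 AND (x4 AND (NOT x3 OR x3) OR NOT NOT x4 AND (NOT x3 OR x3) AND x2)
= NOT x4 AND (x4 AND (NOT x3 OR x3) OR NOT NOT x4 AND (NOT x3 OR x3) AND x2)   — complement / identity
= NOT x4 AND (x4 AND (NOT x3 OR x3) OR x4 AND (NOT x3 OR x3) AND x2)   — double negation
= NOT x4 AND x4 AND (NOT x3 OR x3)   — absorption
= NOT x4 AND x4   — complement / identity
= FALSE   — complement

yes, False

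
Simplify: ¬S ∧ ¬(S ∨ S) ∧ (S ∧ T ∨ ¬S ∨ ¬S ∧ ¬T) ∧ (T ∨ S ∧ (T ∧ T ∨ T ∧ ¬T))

¬S ∧ ¬(S ∨ S) ∧ (S ∧ T ∨ ¬S ∨ ¬S ∧ ¬T) ∧ (T ∨ S ∧ (T ∧ T ∨ T ∧ ¬T))
= ¬S ∧ ¬(S ∨ S) ∧ (S ∧ T ∨ ¬S) ∧ (T ∨ S ∧ (T ∧ T ∨ T ∧ ¬T))   [absorption]
= ¬S ∧ ¬(S ∨ S) ∧ (S ∧ T ∨ ¬S) ∧ (T ∨ S ∧ T)   [distribution]
= ¬S ∧ ¬(S ∨ S) ∧ (S ∧ T ∨ ¬S ∧ T)   [distribution]
= ¬S ∧ ¬S ∧ (S ∧ T ∨ ¬S ∧ T)   [idempotence]
= ¬S ∧ ¬S ∧ T   [distribution]
= ¬S ∧ T   [idempotence]

¬S ∧ T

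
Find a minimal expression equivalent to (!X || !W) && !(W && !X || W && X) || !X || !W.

(!X || !W) && !(W && !X || W && X) || !X || !W
= (!X || !W) && !W || !X || !W   (distribution)
= !X || !W   (absorption)

!X || !W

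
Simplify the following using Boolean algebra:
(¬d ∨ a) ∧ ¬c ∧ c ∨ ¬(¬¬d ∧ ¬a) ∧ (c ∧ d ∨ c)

(¬d ∨ a) ∧ ¬c ∧ c ∨ ¬(¬¬d ∧ ¬a) ∧ (c ∧ d ∨ c)
= (¬d ∨ a) ∧ ¬c ∧ c ∨ ¬(¬¬d ∧ ¬a) ∧ c
= ((¬d ∨ a) ∧ ¬c ∨ ¬(¬¬d ∧ ¬a)) ∧ c
= ((¬d ∨ a) ∧ ¬c ∨ ¬d ∨ a) ∧ c
= (¬d ∨ a) ∧ c

(¬d ∨ a) ∧ c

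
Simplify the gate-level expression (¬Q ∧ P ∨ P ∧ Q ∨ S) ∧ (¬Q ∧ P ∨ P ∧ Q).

P

(¬Q ∧ P ∨ P ∧ Q ∨ S) ∧ (¬Q ∧ P ∨ P ∧ Q)
= ¬Q ∧ P ∨ P ∧ Q   [absorption]
= P   [distribution]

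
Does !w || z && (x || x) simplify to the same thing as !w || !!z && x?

E1: !w || z && (x || x)
    = !w || z && x
E2: !w || !!z && x
    = !w || z && x
Both reduce to !w || z && x, so they are equivalent.

Yes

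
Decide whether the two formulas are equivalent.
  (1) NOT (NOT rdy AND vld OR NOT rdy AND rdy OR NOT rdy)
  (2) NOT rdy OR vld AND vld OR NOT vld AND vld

E1: NOT (NOT rdy AND vld OR NOT rdy AND rdy OR NOT rdy)
    = NOT (NOT rdy AND vld OR NOT rdy)   — complement / identity
    = NOT NOT rdy   — absorption
    = rdy   — double negation
E2: NOT rdy OR vld AND vld OR NOT vld AND vld
    = NOT rdy OR vld   — distribution
These differ: at rdy=0, vld=0, E1 = 0 but E2 = 1.

No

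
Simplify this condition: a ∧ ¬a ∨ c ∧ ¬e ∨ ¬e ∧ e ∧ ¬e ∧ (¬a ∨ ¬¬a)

¬e ∧ c

a ∧ ¬a ∨ c ∧ ¬e ∨ ¬e ∧ e ∧ ¬e ∧ (¬a ∨ ¬¬a)
= a ∧ ¬a ∨ c ∧ ¬e ∨ ¬e ∧ e ∧ ¬e ∧ (¬a ∨ a)
= a ∧ ¬a ∨ ¬e ∧ (c ∨ e ∧ ¬e ∧ (¬a ∨ a))
= ¬e ∧ (c ∨ e ∧ ¬e ∧ (¬a ∨ a))
= ¬e ∧ (c ∨ e ∧ ¬e)
= ¬e ∧ c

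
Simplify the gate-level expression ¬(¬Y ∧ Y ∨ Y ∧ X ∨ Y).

¬Y

¬(¬Y ∧ Y ∨ Y ∧ X ∨ Y)
= ¬(¬Y ∧ Y ∨ Y)
= ¬Y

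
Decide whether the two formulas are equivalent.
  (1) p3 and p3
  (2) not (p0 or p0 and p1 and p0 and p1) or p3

No

E1: p3 and p3
    = p3   [idempotence]
E2: not (p0 or p0 and p1 and p0 and p1) or p3
    = not (p0 or p0 and p1) or p3   [idempotence]
    = not p0 or p3   [absorption]
These differ: at p0=0, p1=0, p3=0, E1 = 0 but E2 = 1.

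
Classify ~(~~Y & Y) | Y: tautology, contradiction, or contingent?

tautology

~(~~Y & Y) | Y
= ~(Y & Y) | Y   — double negation
= ~Y | Y   — idempotence
= 1   — complement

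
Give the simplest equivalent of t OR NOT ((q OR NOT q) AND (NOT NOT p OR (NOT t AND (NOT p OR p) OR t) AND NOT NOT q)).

t OR NOT p AND NOT q

t OR NOT ((q OR NOT q) AND (NOT NOT p OR (NOT t AND (NOT p OR p) OR t) AND NOT NOT q))
= t OR NOT ((q OR NOT q) AND (NOT NOT p OR (NOT t OR t) AND NOT NOT q))
= t OR NOT (NOT NOT p OR (NOT t OR t) AND NOT NOT q)
= t OR NOT (NOT NOT p OR NOT NOT q)
= t OR NOT p AND NOT q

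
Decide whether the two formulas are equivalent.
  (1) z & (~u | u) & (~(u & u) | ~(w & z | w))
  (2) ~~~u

No

E1: z & (~u | u) & (~(u & u) | ~(w & z | w))
    = z & (~u | u) & (~(u & u) | ~w)   [absorption]
    = z & (~(u & u) | ~w)   [complement / identity]
    = z & (~u | ~w)   [idempotence]
E2: ~~~u
    = ~u   [double negation]
These differ: at u=0, w=1, z=0, E1 = 0 but E2 = 1.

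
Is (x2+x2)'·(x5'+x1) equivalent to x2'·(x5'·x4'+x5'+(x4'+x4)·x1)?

Yes

E1: (x2+x2)'·(x5'+x1)
    = x2'·(x5'+x1)
E2: x2'·(x5'·x4'+x5'+(x4'+x4)·x1)
    = x2'·(x5'·x4'+x5'+x1)
    = x2'·(x5'+x1)
Both reduce to x2'·(x5'+x1), so they are equivalent.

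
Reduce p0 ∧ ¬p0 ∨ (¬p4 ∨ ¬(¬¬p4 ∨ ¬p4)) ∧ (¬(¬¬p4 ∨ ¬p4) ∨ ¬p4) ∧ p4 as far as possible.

p0 ∧ ¬p0 ∨ (¬p4 ∨ ¬(¬¬p4 ∨ ¬p4)) ∧ (¬(¬¬p4 ∨ ¬p4) ∨ ¬p4) ∧ p4
= p0 ∧ ¬p0 ∨ (¬p4 ∧ ¬p4 ∨ ¬(¬¬p4 ∨ ¬p4)) ∧ p4   — distribution
= p0 ∧ ¬p0 ∨ (¬p4 ∧ ¬p4 ∨ ¬p4 ∧ p4) ∧ p4   — De Morgan
= p0 ∧ ¬p0 ∨ ¬p4 ∧ p4   — distribution
= ¬p4 ∧ p4   — complement / identity
= False   — complement

False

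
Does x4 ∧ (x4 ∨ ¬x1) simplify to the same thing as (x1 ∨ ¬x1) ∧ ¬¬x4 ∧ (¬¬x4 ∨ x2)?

Yes

E1: x4 ∧ (x4 ∨ ¬x1)
    = x4   (absorption)
E2: (x1 ∨ ¬x1) ∧ ¬¬x4 ∧ (¬¬x4 ∨ x2)
    = (x1 ∨ ¬x1) ∧ ¬¬x4   (absorption)
    = ¬¬x4   (complement / identity)
    = x4   (double negation)
Both reduce to x4, so they are equivalent.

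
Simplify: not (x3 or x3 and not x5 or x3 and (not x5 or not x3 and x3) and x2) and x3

not (x3 or x3 and not x5 or x3 and (not x5 or not x3 and x3) and x2) and x3
= not (x3 or x3 and not x5 or x3 and not x5 and x2) and x3   [complement / identity]
= not (x3 or x3 and not x5) and x3   [absorption]
= not x3 and x3   [absorption]
= False   [complement]

False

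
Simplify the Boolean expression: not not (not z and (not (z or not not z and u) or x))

not not (not z and (not (z or not not z and u) or x))
= not not (not z and (not (z or z and u) or x))   (double negation)
= not not (not z and (not z or x))   (absorption)
= not not not z   (absorption)
= not z   (double negation)

not z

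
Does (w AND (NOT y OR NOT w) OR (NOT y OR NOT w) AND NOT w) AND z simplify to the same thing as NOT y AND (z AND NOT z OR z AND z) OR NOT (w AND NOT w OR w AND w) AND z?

E1: (w AND (NOT y OR NOT w) OR (NOT y OR NOT w) AND NOT w) AND z
    = (NOT y OR NOT w) AND z   — distribution
E2: NOT y AND (z AND NOT z OR z AND z) OR NOT (w AND NOT w OR w AND w) AND z
    = NOT y AND z OR NOT (w AND NOT w OR w AND w) AND z   — distribution
    = NOT y AND z OR NOT w AND z   — distribution
    = (NOT y OR NOT w) AND z   — distribution
Both reduce to (NOT y OR NOT w) AND z, so they are equivalent.

Yes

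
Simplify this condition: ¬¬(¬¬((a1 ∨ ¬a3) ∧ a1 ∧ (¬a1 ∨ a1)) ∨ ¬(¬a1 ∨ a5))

¬¬(¬¬((a1 ∨ ¬a3) ∧ a1 ∧ (¬a1 ∨ a1)) ∨ ¬(¬a1 ∨ a5))
= ¬(¬((a1 ∨ ¬a3) ∧ a1 ∧ (¬a1 ∨ a1)) ∧ (¬a1 ∨ a5))
= ¬(¬((a1 ∨ ¬a3) ∧ a1) ∧ (¬a1 ∨ a5))
= ¬(¬a1 ∧ (¬a1 ∨ a5))
= ¬¬a1
= a1

a1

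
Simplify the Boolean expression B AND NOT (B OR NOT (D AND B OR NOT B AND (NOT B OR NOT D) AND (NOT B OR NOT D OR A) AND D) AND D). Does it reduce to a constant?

B AND NOT (B OR NOT (D AND B OR NOT B AND (NOT B OR NOT D) AND (NOT B OR NOT D OR A) AND D) AND D)
= B AND NOT (B OR NOT (D AND B OR NOT B AND (NOT B OR NOT D) AND D) AND D)   — absorption
= B AND NOT (B OR NOT (D AND B OR NOT B AND D) AND D)   — absorption
= B AND NOT (B OR NOT D AND D)   — distribution
= B AND NOT B   — complement / identity
= FALSE   — complement

FALSE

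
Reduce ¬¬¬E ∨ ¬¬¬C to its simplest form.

¬E ∨ ¬C

¬¬¬E ∨ ¬¬¬C
= ¬E ∨ ¬¬¬C   — double negation
= ¬E ∨ ¬C   — double negation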